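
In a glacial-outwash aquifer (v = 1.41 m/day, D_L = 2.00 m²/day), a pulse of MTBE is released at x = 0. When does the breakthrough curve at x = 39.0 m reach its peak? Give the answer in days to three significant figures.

For the 1D instantaneous-source solution, setting ∂C/∂t = 0 at fixed x gives v²t² + 2Dt − x² = 0, so t = (√(D² + v²x²) − D)/v².
√(D² + v²x²) = √(2.00² + 1.41² × 39.0²) = 55.03; v² = 1.9881.
t = (55.03 − 2.00)/1.9881 = 26.7 days (vs. the pure-advection estimate x/v = 27.7 d).

26.7 days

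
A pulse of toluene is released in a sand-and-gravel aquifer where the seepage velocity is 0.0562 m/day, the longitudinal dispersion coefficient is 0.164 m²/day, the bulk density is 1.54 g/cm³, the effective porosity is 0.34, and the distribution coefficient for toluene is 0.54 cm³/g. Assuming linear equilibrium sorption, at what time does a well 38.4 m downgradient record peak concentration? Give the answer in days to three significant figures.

Retardation factor R = 1 + ρ_b·K_d/n = 1 + 1.54 × 0.54/0.34 = 3.446.
Sorption retards both mechanisms: v_R = v/R = 0.01631 m/day, D_R = D/R = 0.04759 m²/day.
Peak time from v_R²t² + 2D_R t − x² = 0: t = (√(D_R² + v_R²x²) − D_R)/v_R².
√(D_R² + v_R²x²) = √(0.04759² + 0.01631² × 38.4²) = 0.6281; v_R² = 0.0002660.
t = (0.6281 − 0.04759)/0.0002660 = 2180 days.

2180 days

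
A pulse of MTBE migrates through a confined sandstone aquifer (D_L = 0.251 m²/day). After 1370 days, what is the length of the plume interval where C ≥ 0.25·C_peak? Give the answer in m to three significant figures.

87.3 m

The plume is Gaussian with σ = √(2Dt) = √(2 × 0.251 × 1370) = 26.22 m.
C/C_peak = exp(−Δx²/(2σ²)) = 0.25 ⇒ Δx = σ·√(−2 ln 0.25) = 26.22 × 1.665 = 43.66 m.
Width = 2Δx = 87.3 m.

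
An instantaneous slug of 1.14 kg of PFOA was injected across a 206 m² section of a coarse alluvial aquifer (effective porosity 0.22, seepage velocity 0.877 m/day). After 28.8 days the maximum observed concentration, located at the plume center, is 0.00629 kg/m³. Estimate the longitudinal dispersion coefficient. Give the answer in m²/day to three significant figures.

At the plume center C_max = M/(n_e·A·√(4πDt)), so D = M²/(4πt·(n_e·A·C_max)²).
n_e·A·C_max = 0.22 × 206 × 0.00629 = 0.2851 kg/m.
D = 1.14²/(4π × 28.8 × 0.2851²) = 0.0442 m²/day.

0.0442 m²/day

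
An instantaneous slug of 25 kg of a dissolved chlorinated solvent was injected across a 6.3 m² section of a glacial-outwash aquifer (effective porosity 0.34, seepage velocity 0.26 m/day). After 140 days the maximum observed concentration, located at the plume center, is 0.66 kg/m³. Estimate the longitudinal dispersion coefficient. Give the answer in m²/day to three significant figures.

0.178 m²/day

At the plume center C_max = M/(n_e·A·√(4πDt)), so D = M²/(4πt·(n_e·A·C_max)²).
n_e·A·C_max = 0.34 × 6.3 × 0.66 = 1.414 kg/m.
D = 25²/(4π × 140 × 1.414²) = 0.178 m²/day.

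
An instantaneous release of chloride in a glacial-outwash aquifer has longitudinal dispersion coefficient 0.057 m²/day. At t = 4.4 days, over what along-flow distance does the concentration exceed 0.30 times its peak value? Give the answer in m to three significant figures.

The plume is Gaussian with σ = √(2Dt) = √(2 × 0.057 × 4.4) = 0.7082 m.
C/C_peak = exp(−Δx²/(2σ²)) = 0.30 ⇒ Δx = σ·√(−2 ln 0.30) = 0.7082 × 1.552 = 1.099 m.
Width = 2Δx = 2.20 m.

2.20 m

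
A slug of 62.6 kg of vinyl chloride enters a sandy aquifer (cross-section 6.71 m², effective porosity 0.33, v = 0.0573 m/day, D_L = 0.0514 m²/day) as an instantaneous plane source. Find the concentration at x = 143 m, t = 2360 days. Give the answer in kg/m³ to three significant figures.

For an instantaneous plane source, C(x,t) = M/(n_e·A·√(4πDt)) · exp(−(x−vt)²/(4Dt)), with n_e·A the pore (flow) area.
Plume center vt = 0.0573 × 2360 = 135.228 m, so the well at 143 m is 7.772 m downgradient of the peak.
√(4πDt) = 39.04 m, giving peak height M/(n_e·A·√(4πDt)) = 62.6/(0.33 × 6.71 × 39.04) = 0.7241 kg/m³.
(x−vt)²/(4Dt) = (7.772)²/(4 × 0.0514 × 2360) = 0.1245; exp(−0.1245) = 0.8829.
C = 0.7241 × 0.8829 = 0.639 kg/m³.

0.639 kg/m³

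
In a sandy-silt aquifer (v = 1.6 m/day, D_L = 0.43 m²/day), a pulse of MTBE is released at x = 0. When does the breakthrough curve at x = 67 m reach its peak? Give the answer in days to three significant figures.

For the 1D instantaneous-source solution, setting ∂C/∂t = 0 at fixed x gives v²t² + 2Dt − x² = 0, so t = (√(D² + v²x²) − D)/v².
√(D² + v²x²) = √(0.43² + 1.6² × 67²) = 107.2; v² = 2.56.
t = (107.2 − 0.43)/2.56 = 41.7 days (vs. the pure-advection estimate x/v = 41.9 d).

41.7 days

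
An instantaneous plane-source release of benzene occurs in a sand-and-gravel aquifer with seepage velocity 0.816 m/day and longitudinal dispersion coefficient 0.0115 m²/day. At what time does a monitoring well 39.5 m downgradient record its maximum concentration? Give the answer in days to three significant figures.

For the 1D instantaneous-source solution, setting ∂C/∂t = 0 at fixed x gives v²t² + 2Dt − x² = 0, so t = (√(D² + v²x²) − D)/v².
√(D² + v²x²) = √(0.0115² + 0.816² × 39.5²) = 32.23; v² = 0.665856.
t = (32.23 − 0.0115)/0.665856 = 48.4 days (vs. the pure-advection estimate x/v = 48.4 d).

48.4 days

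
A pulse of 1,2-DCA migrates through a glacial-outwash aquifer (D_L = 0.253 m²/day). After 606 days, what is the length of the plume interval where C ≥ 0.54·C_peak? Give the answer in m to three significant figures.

38.9 m

The plume is Gaussian with σ = √(2Dt) = √(2 × 0.253 × 606) = 17.51 m.
C/C_peak = exp(−Δx²/(2σ²)) = 0.54 ⇒ Δx = σ·√(−2 ln 0.54) = 17.51 × 1.110 = 19.44 m.
Width = 2Δx = 38.9 m.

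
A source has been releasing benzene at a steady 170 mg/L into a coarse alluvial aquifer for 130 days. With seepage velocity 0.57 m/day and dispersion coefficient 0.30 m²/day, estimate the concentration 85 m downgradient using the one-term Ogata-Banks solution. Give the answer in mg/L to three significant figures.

For a continuous step input, C/C₀ ≈ ½·erfc((x−vt)/(2√(Dt))).
vt = 0.57 × 130 = 74.1 m and 2√(Dt) = 2√(0.30 × 130) = 12.49 m.
Argument (x−vt)/(2√(Dt)) = (85 − 74.1)/12.49 = 0.8727; ½·erfc(0.8727) = 0.1086.
C = 170 × 0.1086 = 18.5 mg/L.

18.5 mg/L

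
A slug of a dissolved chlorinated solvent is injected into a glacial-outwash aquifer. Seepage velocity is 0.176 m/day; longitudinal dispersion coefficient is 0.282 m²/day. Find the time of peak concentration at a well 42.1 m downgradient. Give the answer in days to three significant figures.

230 days

For the 1D instantaneous-source solution, setting ∂C/∂t = 0 at fixed x gives v²t² + 2Dt − x² = 0, so t = (√(D² + v²x²) − D)/v².
√(D² + v²x²) = √(0.282² + 0.176² × 42.1²) = 7.415; v² = 0.030976.
t = (7.415 − 0.282)/0.030976 = 230 days (vs. the pure-advection estimate x/v = 239 d).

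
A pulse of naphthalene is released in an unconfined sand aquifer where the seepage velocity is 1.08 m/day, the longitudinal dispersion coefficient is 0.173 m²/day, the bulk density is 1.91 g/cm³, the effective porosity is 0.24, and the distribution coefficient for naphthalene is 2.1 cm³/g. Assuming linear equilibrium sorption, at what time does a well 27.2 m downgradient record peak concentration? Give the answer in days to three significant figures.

Retardation factor R = 1 + ρ_b·K_d/n = 1 + 1.91 × 2.1/0.24 = 17.71.
Sorption retards both mechanisms: v_R = v/R = 0.06098 m/day, D_R = D/R = 0.009768 m²/day.
Peak time from v_R²t² + 2D_R t − x² = 0: t = (√(D_R² + v_R²x²) − D_R)/v_R².
√(D_R² + v_R²x²) = √(0.009768² + 0.06098² × 27.2²) = 1.659; v_R² = 0.003719.
t = (1.659 − 0.009768)/0.003719 = 443 days.

443 days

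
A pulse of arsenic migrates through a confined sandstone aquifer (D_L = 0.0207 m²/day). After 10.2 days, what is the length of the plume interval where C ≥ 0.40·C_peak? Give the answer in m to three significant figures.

The plume is Gaussian with σ = √(2Dt) = √(2 × 0.0207 × 10.2) = 0.6498 m.
C/C_peak = exp(−Δx²/(2σ²)) = 0.40 ⇒ Δx = σ·√(−2 ln 0.40) = 0.6498 × 1.354 = 0.8798 m.
Width = 2Δx = 1.76 m.

1.76 m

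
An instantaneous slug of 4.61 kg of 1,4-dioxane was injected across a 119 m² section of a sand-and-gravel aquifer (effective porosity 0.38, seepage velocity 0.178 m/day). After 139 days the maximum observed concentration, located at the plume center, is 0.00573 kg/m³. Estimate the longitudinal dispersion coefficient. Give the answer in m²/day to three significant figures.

0.181 m²/day

At the plume center C_max = M/(n_e·A·√(4πDt)), so D = M²/(4πt·(n_e·A·C_max)²).
n_e·A·C_max = 0.38 × 119 × 0.00573 = 0.2591 kg/m.
D = 4.61²/(4π × 139 × 0.2591²) = 0.181 m²/day.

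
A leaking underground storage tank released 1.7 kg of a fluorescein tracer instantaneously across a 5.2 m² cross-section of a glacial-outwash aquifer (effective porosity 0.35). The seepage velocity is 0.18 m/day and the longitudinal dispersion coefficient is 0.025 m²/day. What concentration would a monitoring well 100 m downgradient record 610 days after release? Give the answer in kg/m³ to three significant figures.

0.0140 kg/m³

For an instantaneous plane source, C(x,t) = M/(n_e·A·√(4πDt)) · exp(−(x−vt)²/(4Dt)), with n_e·A the pore (flow) area.
Plume center vt = 0.18 × 610 = 109.8 m, so the well at 100 m is 9.8 m upgradient of the peak.
√(4πDt) = 13.84 m, giving peak height M/(n_e·A·√(4πDt)) = 1.7/(0.35 × 5.2 × 13.84) = 0.06749 kg/m³.
(x−vt)²/(4Dt) = (-9.8)²/(4 × 0.025 × 610) = 1.574; exp(−1.574) = 0.2072.
C = 0.06749 × 0.2072 = 0.0140 kg/m³.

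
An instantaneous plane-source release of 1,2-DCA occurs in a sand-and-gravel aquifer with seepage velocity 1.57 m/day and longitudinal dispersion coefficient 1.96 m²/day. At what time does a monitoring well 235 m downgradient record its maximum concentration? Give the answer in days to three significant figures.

For the 1D instantaneous-source solution, setting ∂C/∂t = 0 at fixed x gives v²t² + 2Dt − x² = 0, so t = (√(D² + v²x²) − D)/v².
√(D² + v²x²) = √(1.96² + 1.57² × 235²) = 369.0; v² = 2.4649.
t = (369.0 − 1.96)/2.4649 = 149 days (vs. the pure-advection estimate x/v = 150 d).

149 days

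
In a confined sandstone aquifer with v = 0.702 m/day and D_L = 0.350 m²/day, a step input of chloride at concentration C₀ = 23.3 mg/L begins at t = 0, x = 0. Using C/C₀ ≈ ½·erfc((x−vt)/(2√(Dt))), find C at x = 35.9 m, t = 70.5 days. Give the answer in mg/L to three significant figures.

For a continuous step input, C/C₀ ≈ ½·erfc((x−vt)/(2√(Dt))).
vt = 0.702 × 70.5 = 49.491 m and 2√(Dt) = 2√(0.350 × 70.5) = 9.935 m.
Argument (x−vt)/(2√(Dt)) = (35.9 − 49.491)/9.935 = -1.368; ½·erfc(-1.368) = 0.9735.
C = 23.3 × 0.9735 = 22.7 mg/L.

22.7 mg/L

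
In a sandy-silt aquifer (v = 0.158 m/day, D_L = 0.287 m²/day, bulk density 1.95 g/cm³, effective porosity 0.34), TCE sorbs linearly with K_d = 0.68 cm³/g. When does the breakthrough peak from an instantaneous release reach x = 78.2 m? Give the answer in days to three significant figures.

2370 days

Retardation factor R = 1 + ρ_b·K_d/n = 1 + 1.95 × 0.68/0.34 = 4.900.
Sorption retards both mechanisms: v_R = v/R = 0.03224 m/day, D_R = D/R = 0.05857 m²/day.
Peak time from v_R²t² + 2D_R t − x² = 0: t = (√(D_R² + v_R²x²) − D_R)/v_R².
√(D_R² + v_R²x²) = √(0.05857² + 0.03224² × 78.2²) = 2.522; v_R² = 0.001039.
t = (2.522 − 0.05857)/0.001039 = 2370 days.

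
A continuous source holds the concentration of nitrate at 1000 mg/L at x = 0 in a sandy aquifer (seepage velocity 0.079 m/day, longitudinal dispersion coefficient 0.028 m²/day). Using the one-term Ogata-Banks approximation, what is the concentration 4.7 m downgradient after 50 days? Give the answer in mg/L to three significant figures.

327 mg/L

For a continuous step input, C/C₀ ≈ ½·erfc((x−vt)/(2√(Dt))).
vt = 0.079 × 50 = 3.95 m and 2√(Dt) = 2√(0.028 × 50) = 2.366 m.
Argument (x−vt)/(2√(Dt)) = (4.7 − 3.95)/2.366 = 0.3170; ½·erfc(0.3170) = 0.3270.
C = 1000 × 0.3270 = 327 mg/L.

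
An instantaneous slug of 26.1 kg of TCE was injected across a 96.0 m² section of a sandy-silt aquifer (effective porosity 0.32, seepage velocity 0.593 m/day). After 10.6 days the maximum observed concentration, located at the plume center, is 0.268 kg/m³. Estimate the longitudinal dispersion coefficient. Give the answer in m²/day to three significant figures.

At the plume center C_max = M/(n_e·A·√(4πDt)), so D = M²/(4πt·(n_e·A·C_max)²).
n_e·A·C_max = 0.32 × 96.0 × 0.268 = 8.233 kg/m.
D = 26.1²/(4π × 10.6 × 8.233²) = 0.0754 m²/day.

0.0754 m²/day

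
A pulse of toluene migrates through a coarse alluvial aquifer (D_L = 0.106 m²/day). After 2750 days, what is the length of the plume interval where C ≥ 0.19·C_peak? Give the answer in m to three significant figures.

88.0 m

The plume is Gaussian with σ = √(2Dt) = √(2 × 0.106 × 2750) = 24.15 m.
C/C_peak = exp(−Δx²/(2σ²)) = 0.19 ⇒ Δx = σ·√(−2 ln 0.19) = 24.15 × 1.822 = 44.00 m.
Width = 2Δx = 88.0 m.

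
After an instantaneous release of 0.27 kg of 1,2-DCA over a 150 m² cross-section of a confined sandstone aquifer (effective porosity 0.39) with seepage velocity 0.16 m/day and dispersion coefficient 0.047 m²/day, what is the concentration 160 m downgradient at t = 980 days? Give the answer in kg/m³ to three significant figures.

For an instantaneous plane source, C(x,t) = M/(n_e·A·√(4πDt)) · exp(−(x−vt)²/(4Dt)), with n_e·A the pore (flow) area.
Plume center vt = 0.16 × 980 = 156.8 m, so the well at 160 m is 3.2 m downgradient of the peak.
√(4πDt) = 24.06 m, giving peak height M/(n_e·A·√(4πDt)) = 0.27/(0.39 × 150 × 24.06) = 0.0001918 kg/m³.
(x−vt)²/(4Dt) = (3.2)²/(4 × 0.047 × 980) = 0.05558; exp(−0.05558) = 0.9459.
C = 0.0001918 × 0.9459 = 0.000181 kg/m³.

0.000181 kg/m³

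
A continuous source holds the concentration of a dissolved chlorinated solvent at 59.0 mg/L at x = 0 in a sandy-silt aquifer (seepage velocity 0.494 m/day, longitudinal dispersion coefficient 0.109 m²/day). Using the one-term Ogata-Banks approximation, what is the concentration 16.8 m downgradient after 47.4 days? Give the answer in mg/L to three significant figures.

57.8 mg/L

For a continuous step input, C/C₀ ≈ ½·erfc((x−vt)/(2√(Dt))).
vt = 0.494 × 47.4 = 23.4156 m and 2√(Dt) = 2√(0.109 × 47.4) = 4.546 m.
Argument (x−vt)/(2√(Dt)) = (16.8 − 23.4156)/4.546 = -1.455; ½·erfc(-1.455) = 0.9802.
C = 59.0 × 0.9802 = 57.8 mg/L.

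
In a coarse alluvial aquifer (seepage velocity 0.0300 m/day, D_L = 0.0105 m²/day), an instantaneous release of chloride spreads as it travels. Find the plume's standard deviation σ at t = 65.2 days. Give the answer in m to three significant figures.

1.17 m

Dispersive spreading gives a Gaussian with σ² = 2Dt; advection only shifts the center.
σ = √(2 × 0.0105 × 65.2) = 1.17 m.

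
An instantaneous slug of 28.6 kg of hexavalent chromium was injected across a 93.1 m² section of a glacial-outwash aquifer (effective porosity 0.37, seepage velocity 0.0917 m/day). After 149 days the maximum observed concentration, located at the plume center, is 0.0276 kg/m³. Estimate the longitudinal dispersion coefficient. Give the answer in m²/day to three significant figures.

0.483 m²/day

At the plume center C_max = M/(n_e·A·√(4πDt)), so D = M²/(4πt·(n_e·A·C_max)²).
n_e·A·C_max = 0.37 × 93.1 × 0.0276 = 0.9507 kg/m.
D = 28.6²/(4π × 149 × 0.9507²) = 0.483 m²/day.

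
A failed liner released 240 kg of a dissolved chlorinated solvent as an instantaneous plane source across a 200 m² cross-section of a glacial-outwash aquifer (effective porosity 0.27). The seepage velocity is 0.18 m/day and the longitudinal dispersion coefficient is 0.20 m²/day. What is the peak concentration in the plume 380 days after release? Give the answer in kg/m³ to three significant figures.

The peak of an instantaneous 1D plume sits at x = vt; there the Gaussian factor is 1 and C_max = M/(n_e·A·√(4πDt)), where n_e·A is the pore area the mass is dissolved in.
√(4πDt) = √(4π × 0.20 × 380) = 30.90 m, so C_max = 240/(0.27 × 200 × 30.90) = 0.144 kg/m³.

0.144 kg/m³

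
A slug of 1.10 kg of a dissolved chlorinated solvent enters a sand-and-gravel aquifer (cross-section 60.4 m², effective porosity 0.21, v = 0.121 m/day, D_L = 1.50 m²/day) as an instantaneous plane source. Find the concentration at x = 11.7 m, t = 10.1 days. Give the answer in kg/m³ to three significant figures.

0.00103 kg/m³

For an instantaneous plane source, C(x,t) = M/(n_e·A·√(4πDt)) · exp(−(x−vt)²/(4Dt)), with n_e·A the pore (flow) area.
Plume center vt = 0.121 × 10.1 = 1.2221 m, so the well at 11.7 m is 10.4779 m downgradient of the peak.
√(4πDt) = 13.80 m, giving peak height M/(n_e·A·√(4πDt)) = 1.10/(0.21 × 60.4 × 13.80) = 0.006284 kg/m³.
(x−vt)²/(4Dt) = (10.4779)²/(4 × 1.50 × 10.1) = 1.812; exp(−1.812) = 0.1633.
C = 0.006284 × 0.1633 = 0.00103 kg/m³.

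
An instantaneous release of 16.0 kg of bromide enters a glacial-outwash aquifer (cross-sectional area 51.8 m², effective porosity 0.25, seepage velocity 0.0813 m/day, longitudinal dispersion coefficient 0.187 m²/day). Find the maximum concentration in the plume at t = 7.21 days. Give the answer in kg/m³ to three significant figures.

0.300 kg/m³

The peak of an instantaneous 1D plume sits at x = vt; there the Gaussian factor is 1 and C_max = M/(n_e·A·√(4πDt)), where n_e·A is the pore area the mass is dissolved in.
√(4πDt) = √(4π × 0.187 × 7.21) = 4.116 m, so C_max = 16.0/(0.25 × 51.8 × 4.116) = 0.300 kg/m³.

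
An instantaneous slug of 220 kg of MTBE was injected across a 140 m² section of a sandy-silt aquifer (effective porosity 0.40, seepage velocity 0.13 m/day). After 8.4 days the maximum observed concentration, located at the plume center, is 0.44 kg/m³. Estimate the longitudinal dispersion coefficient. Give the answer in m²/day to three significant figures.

0.755 m²/day

At the plume center C_max = M/(n_e·A·√(4πDt)), so D = M²/(4πt·(n_e·A·C_max)²).
n_e·A·C_max = 0.40 × 140 × 0.44 = 24.64 kg/m.
D = 220²/(4π × 8.4 × 24.64²) = 0.755 m²/day.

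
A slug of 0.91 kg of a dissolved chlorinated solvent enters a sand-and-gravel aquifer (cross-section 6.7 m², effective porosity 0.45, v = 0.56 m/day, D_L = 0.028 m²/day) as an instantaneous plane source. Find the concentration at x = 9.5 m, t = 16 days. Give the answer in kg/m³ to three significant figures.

0.108 kg/m³

For an instantaneous plane source, C(x,t) = M/(n_e·A·√(4πDt)) · exp(−(x−vt)²/(4Dt)), with n_e·A the pore (flow) area.
Plume center vt = 0.56 × 16 = 8.96 m, so the well at 9.5 m is 0.54 m downgradient of the peak.
√(4πDt) = 2.373 m, giving peak height M/(n_e·A·√(4πDt)) = 0.91/(0.45 × 6.7 × 2.373) = 0.1272 kg/m³.
(x−vt)²/(4Dt) = (0.54)²/(4 × 0.028 × 16) = 0.1627; exp(−0.1627) = 0.8498.
C = 0.1272 × 0.8498 = 0.108 kg/m³.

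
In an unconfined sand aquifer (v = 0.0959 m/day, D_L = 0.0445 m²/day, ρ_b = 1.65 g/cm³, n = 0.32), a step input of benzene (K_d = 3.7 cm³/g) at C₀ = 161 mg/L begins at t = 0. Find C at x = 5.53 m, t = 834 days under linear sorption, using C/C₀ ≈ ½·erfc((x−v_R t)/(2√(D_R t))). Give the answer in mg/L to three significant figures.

Retardation factor R = 1 + ρ_b·K_d/n = 1 + 1.65 × 3.7/0.32 = 20.08.
Sorption retards both mechanisms: v_R = v/R = 0.004776 m/day, D_R = D/R = 0.002216 m²/day.
v_R·t = 0.004776 × 834 = 3.983184 m; 2√(D_R t) = 2.719 m; argument = (5.53 − 3.983184)/2.719 = 0.5689.
C = C₀ × ½·erfc(0.5689) = 161 × 0.2105 = 33.9 mg/L.

33.9 mg/L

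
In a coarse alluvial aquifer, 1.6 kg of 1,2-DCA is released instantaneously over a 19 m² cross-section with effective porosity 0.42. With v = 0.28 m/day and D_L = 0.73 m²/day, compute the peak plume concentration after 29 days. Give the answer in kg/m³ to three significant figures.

0.0123 kg/m³

The peak of an instantaneous 1D plume sits at x = vt; there the Gaussian factor is 1 and C_max = M/(n_e·A·√(4πDt)), where n_e·A is the pore area the mass is dissolved in.
√(4πDt) = √(4π × 0.73 × 29) = 16.31 m, so C_max = 1.6/(0.42 × 19 × 16.31) = 0.0123 kg/m³.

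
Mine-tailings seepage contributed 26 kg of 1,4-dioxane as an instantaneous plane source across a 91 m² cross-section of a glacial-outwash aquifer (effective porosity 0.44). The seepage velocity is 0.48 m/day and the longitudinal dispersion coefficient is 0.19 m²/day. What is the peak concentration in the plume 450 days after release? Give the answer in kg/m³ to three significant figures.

The peak of an instantaneous 1D plume sits at x = vt; there the Gaussian factor is 1 and C_max = M/(n_e·A·√(4πDt)), where n_e·A is the pore area the mass is dissolved in.
√(4πDt) = √(4π × 0.19 × 450) = 32.78 m, so C_max = 26/(0.44 × 91 × 32.78) = 0.0198 kg/m³.

0.0198 kg/m³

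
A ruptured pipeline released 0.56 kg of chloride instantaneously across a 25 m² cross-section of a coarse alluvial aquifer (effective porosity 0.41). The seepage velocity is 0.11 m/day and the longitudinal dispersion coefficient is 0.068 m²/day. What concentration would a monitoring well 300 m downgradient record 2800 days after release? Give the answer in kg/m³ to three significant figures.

For an instantaneous plane source, C(x,t) = M/(n_e·A·√(4πDt)) · exp(−(x−vt)²/(4Dt)), with n_e·A the pore (flow) area.
Plume center vt = 0.11 × 2800 = 308 m, so the well at 300 m is 8 m upgradient of the peak.
√(4πDt) = 48.91 m, giving peak height M/(n_e·A·√(4πDt)) = 0.56/(0.41 × 25 × 48.91) = 0.001117 kg/m³.
(x−vt)²/(4Dt) = (-8)²/(4 × 0.068 × 2800) = 0.08403; exp(−0.08403) = 0.9194.
C = 0.001117 × 0.9194 = 0.00103 kg/m³.

0.00103 kg/m³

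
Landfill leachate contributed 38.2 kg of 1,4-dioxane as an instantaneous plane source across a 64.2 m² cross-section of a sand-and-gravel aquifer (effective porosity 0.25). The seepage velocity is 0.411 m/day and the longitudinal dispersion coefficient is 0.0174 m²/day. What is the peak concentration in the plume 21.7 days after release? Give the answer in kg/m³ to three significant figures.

1.09 kg/m³

The peak of an instantaneous 1D plume sits at x = vt; there the Gaussian factor is 1 and C_max = M/(n_e·A·√(4πDt)), where n_e·A is the pore area the mass is dissolved in.
√(4πDt) = √(4π × 0.0174 × 21.7) = 2.178 m, so C_max = 38.2/(0.25 × 64.2 × 2.178) = 1.09 kg/m³.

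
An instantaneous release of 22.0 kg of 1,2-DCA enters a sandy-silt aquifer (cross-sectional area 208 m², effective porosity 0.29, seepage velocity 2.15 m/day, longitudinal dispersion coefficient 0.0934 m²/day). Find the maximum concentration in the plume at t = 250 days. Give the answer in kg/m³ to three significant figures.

0.0213 kg/m³

The peak of an instantaneous 1D plume sits at x = vt; there the Gaussian factor is 1 and C_max = M/(n_e·A·√(4πDt)), where n_e·A is the pore area the mass is dissolved in.
√(4πDt) = √(4π × 0.0934 × 250) = 17.13 m, so C_max = 22.0/(0.29 × 208 × 17.13) = 0.0213 kg/m³.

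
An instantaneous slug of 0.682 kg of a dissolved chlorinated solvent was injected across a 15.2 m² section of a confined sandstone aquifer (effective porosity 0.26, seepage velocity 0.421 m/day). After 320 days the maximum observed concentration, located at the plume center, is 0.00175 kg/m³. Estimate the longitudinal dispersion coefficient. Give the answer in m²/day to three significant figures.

At the plume center C_max = M/(n_e·A·√(4πDt)), so D = M²/(4πt·(n_e·A·C_max)²).
n_e·A·C_max = 0.26 × 15.2 × 0.00175 = 0.006916 kg/m.
D = 0.682²/(4π × 320 × 0.006916²) = 2.42 m²/day.

2.42 m²/day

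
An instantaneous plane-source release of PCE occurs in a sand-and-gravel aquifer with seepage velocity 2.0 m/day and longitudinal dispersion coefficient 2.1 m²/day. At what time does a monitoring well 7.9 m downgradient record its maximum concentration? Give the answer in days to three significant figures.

3.46 days

For the 1D instantaneous-source solution, setting ∂C/∂t = 0 at fixed x gives v²t² + 2Dt − x² = 0, so t = (√(D² + v²x²) − D)/v².
√(D² + v²x²) = √(2.1² + 2.0² × 7.9²) = 15.94; v² = 4.
t = (15.94 − 2.1)/4 = 3.46 days (vs. the pure-advection estimate x/v = 3.95 d).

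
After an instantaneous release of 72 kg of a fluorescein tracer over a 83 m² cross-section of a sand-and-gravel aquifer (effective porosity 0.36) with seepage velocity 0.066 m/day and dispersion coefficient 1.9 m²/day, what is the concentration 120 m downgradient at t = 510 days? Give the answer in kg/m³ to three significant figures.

For an instantaneous plane source, C(x,t) = M/(n_e·A·√(4πDt)) · exp(−(x−vt)²/(4Dt)), with n_e·A the pore (flow) area.
Plume center vt = 0.066 × 510 = 33.66 m, so the well at 120 m is 86.34 m downgradient of the peak.
√(4πDt) = 110.3 m, giving peak height M/(n_e·A·√(4πDt)) = 72/(0.36 × 83 × 110.3) = 0.02185 kg/m³.
(x−vt)²/(4Dt) = (86.34)²/(4 × 1.9 × 510) = 1.923; exp(−1.923) = 0.1462.
C = 0.02185 × 0.1462 = 0.00319 kg/m³.

0.00319 kg/m³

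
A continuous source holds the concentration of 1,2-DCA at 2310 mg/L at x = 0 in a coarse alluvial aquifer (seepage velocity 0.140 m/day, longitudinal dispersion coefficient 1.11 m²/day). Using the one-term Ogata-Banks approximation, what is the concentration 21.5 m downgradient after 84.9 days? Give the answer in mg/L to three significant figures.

For a continuous step input, C/C₀ ≈ ½·erfc((x−vt)/(2√(Dt))).
vt = 0.140 × 84.9 = 11.886 m and 2√(Dt) = 2√(1.11 × 84.9) = 19.42 m.
Argument (x−vt)/(2√(Dt)) = (21.5 − 11.886)/19.42 = 0.4951; ½·erfc(0.4951) = 0.2419.
C = 2310 × 0.2419 = 559 mg/L.

559 mg/L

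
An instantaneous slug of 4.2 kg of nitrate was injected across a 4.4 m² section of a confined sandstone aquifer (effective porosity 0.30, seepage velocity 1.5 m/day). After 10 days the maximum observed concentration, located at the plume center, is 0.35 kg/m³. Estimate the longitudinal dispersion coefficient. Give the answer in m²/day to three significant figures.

At the plume center C_max = M/(n_e·A·√(4πDt)), so D = M²/(4πt·(n_e·A·C_max)²).
n_e·A·C_max = 0.30 × 4.4 × 0.35 = 0.4620 kg/m.
D = 4.2²/(4π × 10 × 0.4620²) = 0.658 m²/day.

0.658 m²/day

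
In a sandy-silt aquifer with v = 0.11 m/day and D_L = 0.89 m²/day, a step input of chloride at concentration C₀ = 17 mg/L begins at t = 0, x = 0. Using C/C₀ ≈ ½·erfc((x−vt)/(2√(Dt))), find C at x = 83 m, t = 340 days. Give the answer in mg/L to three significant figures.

For a continuous step input, C/C₀ ≈ ½·erfc((x−vt)/(2√(Dt))).
vt = 0.11 × 340 = 37.4 m and 2√(Dt) = 2√(0.89 × 340) = 34.79 m.
Argument (x−vt)/(2√(Dt)) = (83 − 37.4)/34.79 = 1.311; ½·erfc(1.311) = 0.03187.
C = 17 × 0.03187 = 0.542 mg/L.

0.542 mg/L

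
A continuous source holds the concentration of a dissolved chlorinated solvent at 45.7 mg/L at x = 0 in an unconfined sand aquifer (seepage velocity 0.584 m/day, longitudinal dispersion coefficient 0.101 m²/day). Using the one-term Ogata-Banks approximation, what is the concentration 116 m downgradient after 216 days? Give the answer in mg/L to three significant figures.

For a continuous step input, C/C₀ ≈ ½·erfc((x−vt)/(2√(Dt))).
vt = 0.584 × 216 = 126.144 m and 2√(Dt) = 2√(0.101 × 216) = 9.342 m.
Argument (x−vt)/(2√(Dt)) = (116 − 126.144)/9.342 = -1.086; ½·erfc(-1.086) = 0.9377.
C = 45.7 × 0.9377 = 42.9 mg/L.

42.9 mg/L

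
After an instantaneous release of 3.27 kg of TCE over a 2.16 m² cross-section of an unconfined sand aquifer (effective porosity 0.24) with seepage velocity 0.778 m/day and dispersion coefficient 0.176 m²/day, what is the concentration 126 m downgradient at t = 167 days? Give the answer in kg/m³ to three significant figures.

For an instantaneous plane source, C(x,t) = M/(n_e·A·√(4πDt)) · exp(−(x−vt)²/(4Dt)), with n_e·A the pore (flow) area.
Plume center vt = 0.778 × 167 = 129.926 m, so the well at 126 m is 3.926 m upgradient of the peak.
√(4πDt) = 19.22 m, giving peak height M/(n_e·A·√(4πDt)) = 3.27/(0.24 × 2.16 × 19.22) = 0.3282 kg/m³.
(x−vt)²/(4Dt) = (-3.926)²/(4 × 0.176 × 167) = 0.1311; exp(−0.1311) = 0.8771.
C = 0.3282 × 0.8771 = 0.288 kg/m³.

0.288 kg/m³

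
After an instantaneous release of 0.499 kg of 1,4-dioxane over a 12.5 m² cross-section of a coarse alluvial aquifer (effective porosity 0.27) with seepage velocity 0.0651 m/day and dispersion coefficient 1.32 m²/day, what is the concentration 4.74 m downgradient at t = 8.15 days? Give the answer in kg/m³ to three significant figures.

0.00842 kg/m³

For an instantaneous plane source, C(x,t) = M/(n_e·A·√(4πDt)) · exp(−(x−vt)²/(4Dt)), with n_e·A the pore (flow) area.
Plume center vt = 0.0651 × 8.15 = 0.530565 m, so the well at 4.74 m is 4.209435 m downgradient of the peak.
√(4πDt) = 11.63 m, giving peak height M/(n_e·A·√(4πDt)) = 0.499/(0.27 × 12.5 × 11.63) = 0.01271 kg/m³.
(x−vt)²/(4Dt) = (4.209435)²/(4 × 1.32 × 8.15) = 0.4118; exp(−0.4118) = 0.6625.
C = 0.01271 × 0.6625 = 0.00842 kg/m³.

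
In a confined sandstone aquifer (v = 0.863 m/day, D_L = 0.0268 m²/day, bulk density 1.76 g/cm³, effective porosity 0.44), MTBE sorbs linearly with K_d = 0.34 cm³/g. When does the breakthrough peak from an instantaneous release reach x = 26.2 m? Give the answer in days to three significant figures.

Retardation factor R = 1 + ρ_b·K_d/n = 1 + 1.76 × 0.34/0.44 = 2.360.
Sorption retards both mechanisms: v_R = v/R = 0.3657 m/day, D_R = D/R = 0.01136 m²/day.
Peak time from v_R²t² + 2D_R t − x² = 0: t = (√(D_R² + v_R²x²) − D_R)/v_R².
√(D_R² + v_R²x²) = √(0.01136² + 0.3657² × 26.2²) = 9.581; v_R² = 0.1337.
t = (9.581 − 0.01136)/0.1337 = 71.6 days.

71.6 days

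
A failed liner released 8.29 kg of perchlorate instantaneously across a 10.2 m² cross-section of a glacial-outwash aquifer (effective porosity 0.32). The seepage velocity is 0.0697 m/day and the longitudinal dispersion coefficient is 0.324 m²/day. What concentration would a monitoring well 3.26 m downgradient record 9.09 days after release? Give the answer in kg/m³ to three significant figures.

0.232 kg/m³

For an instantaneous plane source, C(x,t) = M/(n_e·A·√(4πDt)) · exp(−(x−vt)²/(4Dt)), with n_e·A the pore (flow) area.
Plume center vt = 0.0697 × 9.09 = 0.633573 m, so the well at 3.26 m is 2.626427 m downgradient of the peak.
√(4πDt) = 6.084 m, giving peak height M/(n_e·A·√(4πDt)) = 8.29/(0.32 × 10.2 × 6.084) = 0.4175 kg/m³.
(x−vt)²/(4Dt) = (2.626427)²/(4 × 0.324 × 9.09) = 0.5855; exp(−0.5855) = 0.5568.
C = 0.4175 × 0.5568 = 0.232 kg/m³.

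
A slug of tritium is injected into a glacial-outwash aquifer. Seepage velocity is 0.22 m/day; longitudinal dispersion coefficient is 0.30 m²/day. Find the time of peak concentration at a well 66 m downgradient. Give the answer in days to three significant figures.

For the 1D instantaneous-source solution, setting ∂C/∂t = 0 at fixed x gives v²t² + 2Dt − x² = 0, so t = (√(D² + v²x²) − D)/v².
√(D² + v²x²) = √(0.30² + 0.22² × 66²) = 14.52; v² = 0.0484.
t = (14.52 − 0.30)/0.0484 = 294 days (vs. the pure-advection estimate x/v = 300 d).

294 days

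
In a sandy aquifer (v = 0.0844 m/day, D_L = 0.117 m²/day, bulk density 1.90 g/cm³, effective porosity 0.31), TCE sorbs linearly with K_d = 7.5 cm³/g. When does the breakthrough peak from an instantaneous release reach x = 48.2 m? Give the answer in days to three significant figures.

26100 days

Retardation factor R = 1 + ρ_b·K_d/n = 1 + 1.90 × 7.5/0.31 = 46.97.
Sorption retards both mechanisms: v_R = v/R = 0.001797 m/day, D_R = D/R = 0.002491 m²/day.
Peak time from v_R²t² + 2D_R t − x² = 0: t = (√(D_R² + v_R²x²) − D_R)/v_R².
√(D_R² + v_R²x²) = √(0.002491² + 0.001797² × 48.2²) = 0.08665; v_R² = 3.229e-06.
t = (0.08665 − 0.002491)/3.229e-06 = 26100 days.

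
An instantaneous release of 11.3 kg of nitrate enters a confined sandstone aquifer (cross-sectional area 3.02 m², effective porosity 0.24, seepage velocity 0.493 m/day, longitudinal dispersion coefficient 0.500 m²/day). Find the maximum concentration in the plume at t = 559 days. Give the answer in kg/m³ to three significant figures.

The peak of an instantaneous 1D plume sits at x = vt; there the Gaussian factor is 1 and C_max = M/(n_e·A·√(4πDt)), where n_e·A is the pore area the mass is dissolved in.
√(4πDt) = √(4π × 0.500 × 559) = 59.26 m, so C_max = 11.3/(0.24 × 3.02 × 59.26) = 0.263 kg/m³.

0.263 kg/m³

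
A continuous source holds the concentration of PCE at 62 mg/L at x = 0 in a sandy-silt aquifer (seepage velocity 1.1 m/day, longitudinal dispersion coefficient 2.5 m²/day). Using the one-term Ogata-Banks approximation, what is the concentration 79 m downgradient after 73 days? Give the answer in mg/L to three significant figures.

32.7 mg/L

For a continuous step input, C/C₀ ≈ ½·erfc((x−vt)/(2√(Dt))).
vt = 1.1 × 73 = 80.3 m and 2√(Dt) = 2√(2.5 × 73) = 27.02 m.
Argument (x−vt)/(2√(Dt)) = (79 − 80.3)/27.02 = -0.04811; ½·erfc(-0.04811) = 0.5271.
C = 62 × 0.5271 = 32.7 mg/L.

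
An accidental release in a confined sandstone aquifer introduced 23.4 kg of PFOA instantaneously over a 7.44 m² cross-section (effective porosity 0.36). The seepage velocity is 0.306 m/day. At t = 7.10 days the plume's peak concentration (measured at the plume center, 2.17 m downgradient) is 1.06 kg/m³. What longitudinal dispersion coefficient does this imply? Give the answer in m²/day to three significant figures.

At the plume center C_max = M/(n_e·A·√(4πDt)), so D = M²/(4πt·(n_e·A·C_max)²).
n_e·A·C_max = 0.36 × 7.44 × 1.06 = 2.839 kg/m.
D = 23.4²/(4π × 7.10 × 2.839²) = 0.761 m²/day.

0.761 m²/day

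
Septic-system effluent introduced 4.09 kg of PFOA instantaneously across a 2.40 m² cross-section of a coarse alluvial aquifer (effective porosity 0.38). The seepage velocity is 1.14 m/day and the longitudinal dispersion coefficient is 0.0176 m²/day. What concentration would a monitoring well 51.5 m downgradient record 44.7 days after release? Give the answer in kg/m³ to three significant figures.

For an instantaneous plane source, C(x,t) = M/(n_e·A·√(4πDt)) · exp(−(x−vt)²/(4Dt)), with n_e·A the pore (flow) area.
Plume center vt = 1.14 × 44.7 = 50.958 m, so the well at 51.5 m is 0.542 m downgradient of the peak.
√(4πDt) = 3.144 m, giving peak height M/(n_e·A·√(4πDt)) = 4.09/(0.38 × 2.40 × 3.144) = 1.426 kg/m³.
(x−vt)²/(4Dt) = (0.542)²/(4 × 0.0176 × 44.7) = 0.09335; exp(−0.09335) = 0.9109.
C = 1.426 × 0.9109 = 1.30 kg/m³.

1.30 kg/m³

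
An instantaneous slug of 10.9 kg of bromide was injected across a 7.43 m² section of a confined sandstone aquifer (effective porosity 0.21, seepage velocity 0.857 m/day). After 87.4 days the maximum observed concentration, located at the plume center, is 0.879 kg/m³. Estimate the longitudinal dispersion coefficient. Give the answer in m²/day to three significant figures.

At the plume center C_max = M/(n_e·A·√(4πDt)), so D = M²/(4πt·(n_e·A·C_max)²).
n_e·A·C_max = 0.21 × 7.43 × 0.879 = 1.372 kg/m.
D = 10.9²/(4π × 87.4 × 1.372²) = 0.0575 m²/day.

0.0575 m²/day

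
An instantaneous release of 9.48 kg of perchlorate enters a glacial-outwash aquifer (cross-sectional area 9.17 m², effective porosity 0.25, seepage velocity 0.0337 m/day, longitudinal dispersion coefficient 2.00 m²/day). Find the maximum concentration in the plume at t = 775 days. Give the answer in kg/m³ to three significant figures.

0.0296 kg/m³

The peak of an instantaneous 1D plume sits at x = vt; there the Gaussian factor is 1 and C_max = M/(n_e·A·√(4πDt)), where n_e·A is the pore area the mass is dissolved in.
√(4πDt) = √(4π × 2.00 × 775) = 139.6 m, so C_max = 9.48/(0.25 × 9.17 × 139.6) = 0.0296 kg/m³.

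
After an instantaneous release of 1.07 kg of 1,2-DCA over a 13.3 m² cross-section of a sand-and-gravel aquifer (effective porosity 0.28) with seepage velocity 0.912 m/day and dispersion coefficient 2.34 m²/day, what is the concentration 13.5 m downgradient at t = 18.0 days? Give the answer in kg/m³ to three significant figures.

For an instantaneous plane source, C(x,t) = M/(n_e·A·√(4πDt)) · exp(−(x−vt)²/(4Dt)), with n_e·A the pore (flow) area.
Plume center vt = 0.912 × 18.0 = 16.416 m, so the well at 13.5 m is 2.916 m upgradient of the peak.
√(4πDt) = 23.01 m, giving peak height M/(n_e·A·√(4πDt)) = 1.07/(0.28 × 13.3 × 23.01) = 0.01249 kg/m³.
(x−vt)²/(4Dt) = (-2.916)²/(4 × 2.34 × 18.0) = 0.05047; exp(−0.05047) = 0.9508.
C = 0.01249 × 0.9508 = 0.0119 kg/m³.

0.0119 kg/m³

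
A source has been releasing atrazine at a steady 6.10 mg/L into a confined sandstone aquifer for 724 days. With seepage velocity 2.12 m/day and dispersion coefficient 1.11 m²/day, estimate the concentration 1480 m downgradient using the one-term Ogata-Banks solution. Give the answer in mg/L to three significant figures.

For a continuous step input, C/C₀ ≈ ½·erfc((x−vt)/(2√(Dt))).
vt = 2.12 × 724 = 1534.88 m and 2√(Dt) = 2√(1.11 × 724) = 56.70 m.
Argument (x−vt)/(2√(Dt)) = (1480 − 1534.88)/56.70 = -0.9679; ½·erfc(-0.9679) = 0.9145.
C = 6.10 × 0.9145 = 5.58 mg/L.

5.58 mg/L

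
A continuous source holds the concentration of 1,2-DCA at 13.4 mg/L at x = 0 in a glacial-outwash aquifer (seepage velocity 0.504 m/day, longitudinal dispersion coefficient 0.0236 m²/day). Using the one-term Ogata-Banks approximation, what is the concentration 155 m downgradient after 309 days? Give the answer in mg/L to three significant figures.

For a continuous step input, C/C₀ ≈ ½·erfc((x−vt)/(2√(Dt))).
vt = 0.504 × 309 = 155.736 m and 2√(Dt) = 2√(0.0236 × 309) = 5.401 m.
Argument (x−vt)/(2√(Dt)) = (155 − 155.736)/5.401 = -0.1363; ½·erfc(-0.1363) = 0.5764.
C = 13.4 × 0.5764 = 7.72 mg/L.

7.72 mg/L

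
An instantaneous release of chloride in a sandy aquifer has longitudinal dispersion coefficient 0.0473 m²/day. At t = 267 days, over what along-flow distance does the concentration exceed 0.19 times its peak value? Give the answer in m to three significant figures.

18.3 m

The plume is Gaussian with σ = √(2Dt) = √(2 × 0.0473 × 267) = 5.026 m.
C/C_peak = exp(−Δx²/(2σ²)) = 0.19 ⇒ Δx = σ·√(−2 ln 0.19) = 5.026 × 1.822 = 9.157 m.
Width = 2Δx = 18.3 m.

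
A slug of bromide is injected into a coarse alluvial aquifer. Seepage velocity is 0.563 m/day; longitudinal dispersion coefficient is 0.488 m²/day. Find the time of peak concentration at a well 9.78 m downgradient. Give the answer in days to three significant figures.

15.9 days

For the 1D instantaneous-source solution, setting ∂C/∂t = 0 at fixed x gives v²t² + 2Dt − x² = 0, so t = (√(D² + v²x²) − D)/v².
√(D² + v²x²) = √(0.488² + 0.563² × 9.78²) = 5.528; v² = 0.316969.
t = (5.528 − 0.488)/0.316969 = 15.9 days (vs. the pure-advection estimate x/v = 17.4 d).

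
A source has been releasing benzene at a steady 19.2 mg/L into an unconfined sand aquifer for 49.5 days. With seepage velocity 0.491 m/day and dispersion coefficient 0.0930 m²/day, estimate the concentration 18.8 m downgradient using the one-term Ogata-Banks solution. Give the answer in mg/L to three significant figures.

18.5 mg/L

For a continuous step input, C/C₀ ≈ ½·erfc((x−vt)/(2√(Dt))).
vt = 0.491 × 49.5 = 24.3045 m and 2√(Dt) = 2√(0.0930 × 49.5) = 4.291 m.
Argument (x−vt)/(2√(Dt)) = (18.8 − 24.3045)/4.291 = -1.283; ½·erfc(-1.283) = 0.9652.
C = 19.2 × 0.9652 = 18.5 mg/L.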